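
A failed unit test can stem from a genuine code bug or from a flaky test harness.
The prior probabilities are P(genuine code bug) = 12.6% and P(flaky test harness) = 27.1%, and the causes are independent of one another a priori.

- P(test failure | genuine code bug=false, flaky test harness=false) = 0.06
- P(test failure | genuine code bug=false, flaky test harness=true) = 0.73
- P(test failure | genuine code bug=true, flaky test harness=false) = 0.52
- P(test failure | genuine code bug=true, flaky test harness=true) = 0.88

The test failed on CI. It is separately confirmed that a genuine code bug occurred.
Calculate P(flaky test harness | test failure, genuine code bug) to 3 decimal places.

P(flaky test harness | test failure, genuine code bug) ≈ 0.386

P(test failure | genuine code bug) = 0.52*0.729 + 0.88*0.271 = 0.379080 + 0.238480 = 0.617560
Restricting to configurations with flaky test harness present: 0.88*0.271 = 0.238480.
P(flaky test harness | test failure, genuine code bug) = 0.238480 / 0.617560 ≈ 0.386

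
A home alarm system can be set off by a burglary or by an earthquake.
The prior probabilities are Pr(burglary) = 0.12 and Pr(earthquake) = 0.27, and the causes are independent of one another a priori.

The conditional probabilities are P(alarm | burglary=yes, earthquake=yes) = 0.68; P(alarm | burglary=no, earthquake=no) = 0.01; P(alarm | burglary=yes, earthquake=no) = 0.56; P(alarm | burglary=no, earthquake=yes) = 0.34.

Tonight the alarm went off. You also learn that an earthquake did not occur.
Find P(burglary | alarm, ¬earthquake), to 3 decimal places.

P(burglary | alarm, ¬earthquake) ≈ 0.884

Weight on burglary=true, given the evidence: 0.56*0.12 = 0.067200
The normalizing constant is 0.01*0.88 + 0.56*0.12 = 0.076000
P(burglary | alarm, ¬earthquake) = 0.067200/0.076000 ≈ 0.884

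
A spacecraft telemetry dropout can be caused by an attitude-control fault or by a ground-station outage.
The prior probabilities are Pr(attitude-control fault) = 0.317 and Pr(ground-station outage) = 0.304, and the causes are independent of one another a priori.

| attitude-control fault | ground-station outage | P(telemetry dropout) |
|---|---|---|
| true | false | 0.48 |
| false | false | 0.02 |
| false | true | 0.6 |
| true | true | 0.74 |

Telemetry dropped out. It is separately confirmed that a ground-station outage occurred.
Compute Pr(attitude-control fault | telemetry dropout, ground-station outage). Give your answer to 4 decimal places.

Sum P(telemetry dropout|·) weighted by the priors over both values of attitude-control fault:
  P(telemetry dropout | ground-station outage) = 0.6*0.683 + 0.74*0.317
        = 0.409800 + 0.234580 = 0.644380
The terms with attitude-control fault present sum to 0.234580, so
  P(attitude-control fault | telemetry dropout, ground-station outage) = 0.234580 / 0.644380 ≈ 0.3640

Pr(attitude-control fault | telemetry dropout, ground-station outage) ≈ 0.3640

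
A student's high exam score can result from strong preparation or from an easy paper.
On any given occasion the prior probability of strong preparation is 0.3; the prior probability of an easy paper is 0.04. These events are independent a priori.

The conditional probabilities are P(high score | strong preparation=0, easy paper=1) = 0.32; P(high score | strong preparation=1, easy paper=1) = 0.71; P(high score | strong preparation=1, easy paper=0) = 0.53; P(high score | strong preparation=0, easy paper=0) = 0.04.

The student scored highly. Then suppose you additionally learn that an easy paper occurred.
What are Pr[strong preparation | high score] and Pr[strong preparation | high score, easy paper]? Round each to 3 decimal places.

Sum P(high score|·) weighted by the priors over the 4 (strong preparation, easy paper) configurations:
  P(high score) = 0.04·0.7·0.96 + 0.32·0.7·0.04 + 0.53·0.3·0.96 + 0.71·0.3·0.04
        = 0.026880 + 0.008960 + 0.152640 + 0.008520 = 0.197000
Keeping only the strong preparation-present terms gives 0.161160, so
  P(strong preparation | high score) = 0.161160 / 0.197000 ≈ 0.818

Now condition on the additional information:
Numerator (weight on configurations with strong preparation): 0.71·0.3 = 0.213000
The normalizing constant is 0.32·0.7 + 0.71·0.3 = 0.437000
Posterior = 0.213000 / 0.437000 ≈ 0.487
— easy paper explains away the evidence for strong preparation.

Pr[strong preparation | high score] ≈ 0.818; Pr[strong preparation | high score, easy paper] ≈ 0.487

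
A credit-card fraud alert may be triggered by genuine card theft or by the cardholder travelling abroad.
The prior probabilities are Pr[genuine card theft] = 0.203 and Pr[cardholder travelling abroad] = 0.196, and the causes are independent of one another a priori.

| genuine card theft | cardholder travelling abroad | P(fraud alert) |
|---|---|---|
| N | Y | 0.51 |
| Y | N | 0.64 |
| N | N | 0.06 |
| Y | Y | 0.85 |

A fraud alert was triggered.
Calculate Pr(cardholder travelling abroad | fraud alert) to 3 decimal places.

Pr(cardholder travelling abroad | fraud alert) ≈ 0.443

Enumerate the 4 (genuine card theft, cardholder travelling abroad) configurations and weight by the priors:
  P(fraud alert) = 0.06*0.797*0.804 + 0.51*0.797*0.196 + 0.64*0.203*0.804 + 0.85*0.203*0.196
        = 0.038447 + 0.079668 + 0.104456 + 0.033820 = 0.256391
Configurations with cardholder travelling abroad contribute 0.113488, so
  P(cardholder travelling abroad | fraud alert) = 0.113488 / 0.256391 ≈ 0.443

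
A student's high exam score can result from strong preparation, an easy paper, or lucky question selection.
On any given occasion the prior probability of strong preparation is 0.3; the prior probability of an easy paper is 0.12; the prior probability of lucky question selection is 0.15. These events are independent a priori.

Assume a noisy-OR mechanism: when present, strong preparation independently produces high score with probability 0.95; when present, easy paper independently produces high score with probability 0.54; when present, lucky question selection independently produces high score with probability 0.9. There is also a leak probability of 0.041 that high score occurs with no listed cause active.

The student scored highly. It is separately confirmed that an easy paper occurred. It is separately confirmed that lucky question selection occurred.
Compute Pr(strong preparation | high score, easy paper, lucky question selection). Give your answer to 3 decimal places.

Pr(strong preparation | high score, easy paper, lucky question selection) ≈ 0.309

Under noisy-OR, P(high score | causes) = 1 − (1−0.041)·∏(1−qᵢ) over the active causes.
P(high score | easy paper, lucky question selection) = 0.955886·0.7 + 0.997794·0.3 = 0.669120 + 0.299338 = 0.968458
Of this, 0.299338 comes from 0.997794·0.3 (the strong preparation=true cases).
P(strong preparation | high score, easy paper, lucky question selection) = 0.299338 / 0.968458 ≈ 0.309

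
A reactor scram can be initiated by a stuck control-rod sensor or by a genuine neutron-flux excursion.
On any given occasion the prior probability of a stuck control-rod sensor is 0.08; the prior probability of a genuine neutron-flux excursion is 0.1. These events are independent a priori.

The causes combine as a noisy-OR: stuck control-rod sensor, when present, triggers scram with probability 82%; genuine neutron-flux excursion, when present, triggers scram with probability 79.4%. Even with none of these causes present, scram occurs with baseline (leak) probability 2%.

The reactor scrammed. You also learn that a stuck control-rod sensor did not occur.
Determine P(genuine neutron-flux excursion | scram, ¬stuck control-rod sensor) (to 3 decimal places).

P(genuine neutron-flux excursion | scram, ¬stuck control-rod sensor) ≈ 0.816

Under noisy-OR, P(scram | causes) = 1 − (1−0.02)·∏(1−qᵢ) over the active causes.
For the numerator, keep only genuine neutron-flux excursion=true terms: 0.79812*0.1 = 0.079812
The normalizing constant is 0.02*0.9 + 0.79812*0.1 = 0.097812
Posterior = 0.079812 / 0.097812 ≈ 0.816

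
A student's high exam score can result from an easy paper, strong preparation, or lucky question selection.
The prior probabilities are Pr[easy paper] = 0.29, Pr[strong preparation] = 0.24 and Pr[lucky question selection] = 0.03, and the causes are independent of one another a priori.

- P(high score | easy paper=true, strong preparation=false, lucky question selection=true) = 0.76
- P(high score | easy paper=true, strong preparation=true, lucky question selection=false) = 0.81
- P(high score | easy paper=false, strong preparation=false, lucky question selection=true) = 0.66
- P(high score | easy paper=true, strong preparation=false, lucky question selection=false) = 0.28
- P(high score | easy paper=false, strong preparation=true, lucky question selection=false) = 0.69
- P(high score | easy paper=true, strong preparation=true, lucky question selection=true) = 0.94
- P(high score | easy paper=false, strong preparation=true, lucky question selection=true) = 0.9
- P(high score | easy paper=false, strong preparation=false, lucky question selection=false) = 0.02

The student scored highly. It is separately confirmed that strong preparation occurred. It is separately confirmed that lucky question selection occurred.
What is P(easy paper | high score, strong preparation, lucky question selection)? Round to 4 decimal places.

P(easy paper | high score, strong preparation, lucky question selection) ≈ 0.2990

Weight on easy paper=true, given the evidence: 0.94*0.29 = 0.272600
Normalizer over all consistent configurations: 0.9*0.71 + 0.94*0.29 = 0.911600
Posterior = 0.272600 / 0.911600 ≈ 0.2990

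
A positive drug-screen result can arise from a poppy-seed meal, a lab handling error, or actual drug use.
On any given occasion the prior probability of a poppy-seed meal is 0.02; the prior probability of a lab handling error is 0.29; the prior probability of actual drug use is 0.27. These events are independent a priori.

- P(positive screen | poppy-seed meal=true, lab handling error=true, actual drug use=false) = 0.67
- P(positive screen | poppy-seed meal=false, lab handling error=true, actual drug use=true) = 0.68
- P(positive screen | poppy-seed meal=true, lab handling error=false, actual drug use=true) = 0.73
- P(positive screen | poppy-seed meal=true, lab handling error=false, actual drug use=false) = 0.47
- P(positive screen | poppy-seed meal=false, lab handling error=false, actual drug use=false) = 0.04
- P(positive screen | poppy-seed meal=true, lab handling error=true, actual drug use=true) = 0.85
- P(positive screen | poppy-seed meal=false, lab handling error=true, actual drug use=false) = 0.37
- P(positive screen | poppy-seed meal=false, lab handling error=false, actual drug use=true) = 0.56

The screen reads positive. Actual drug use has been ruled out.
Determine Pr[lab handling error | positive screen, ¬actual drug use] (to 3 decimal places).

Weight on lab handling error=true, given the evidence: 0.105154 + 0.003886 = 0.109040
Normalizer over all consistent configurations: 0.04×0.98×0.71 + 0.37×0.98×0.29 + 0.47×0.02×0.71 + 0.67×0.02×0.29 = 0.143546
P(lab handling error | positive screen, ¬actual drug use) = 0.109040/0.143546 ≈ 0.760

Pr[lab handling error | positive screen, ¬actual drug use] ≈ 0.760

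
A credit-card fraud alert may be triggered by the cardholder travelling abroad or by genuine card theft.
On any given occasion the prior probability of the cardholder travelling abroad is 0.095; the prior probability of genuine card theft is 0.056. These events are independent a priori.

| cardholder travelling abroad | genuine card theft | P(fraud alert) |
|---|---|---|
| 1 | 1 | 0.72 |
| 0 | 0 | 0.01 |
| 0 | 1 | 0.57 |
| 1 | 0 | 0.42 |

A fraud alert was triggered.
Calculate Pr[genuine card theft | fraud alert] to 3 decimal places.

Enumerate the 4 (cardholder travelling abroad, genuine card theft) configurations and weight by the priors:
  P(fraud alert) = 0.01·0.905·0.944 + 0.57·0.905·0.056 + 0.42·0.095·0.944 + 0.72·0.095·0.056
        = 0.008543 + 0.028888 + 0.037666 + 0.003830 = 0.078927
Keeping only the genuine card theft-present terms gives 0.032718, so
  P(genuine card theft | fraud alert) = 0.032718 / 0.078927 ≈ 0.415

Pr[genuine card theft | fraud alert] ≈ 0.415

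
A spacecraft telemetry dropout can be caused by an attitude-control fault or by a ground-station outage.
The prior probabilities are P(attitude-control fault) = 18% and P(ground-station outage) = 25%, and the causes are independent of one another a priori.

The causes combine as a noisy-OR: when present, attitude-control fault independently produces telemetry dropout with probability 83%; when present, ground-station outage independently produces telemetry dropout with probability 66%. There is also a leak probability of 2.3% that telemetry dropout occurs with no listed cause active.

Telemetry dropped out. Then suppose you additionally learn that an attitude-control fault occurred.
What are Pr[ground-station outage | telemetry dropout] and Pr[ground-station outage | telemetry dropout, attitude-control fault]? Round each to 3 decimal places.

Under noisy-OR, P(telemetry dropout | causes) = 1 − (1−0.023)·∏(1−qᵢ) over the active causes.
Weight on ground-station outage=true, given the evidence: 0.136903 + 0.042459 = 0.179362
The normalizing constant is 0.023×0.82×0.75 + 0.66782×0.82×0.25 + 0.83391×0.18×0.75 + 0.943529×0.18×0.25 = 0.306085
P(ground-station outage | telemetry dropout) = 0.179362/0.306085 ≈ 0.586

With the extra evidence:
P(telemetry dropout | attitude-control fault) = 0.83391·0.75 + 0.943529·0.25 = 0.625433 + 0.235882 = 0.861315
The ground-station outage-present share is 0.943529·0.25 = 0.235882.
So P(ground-station outage | telemetry dropout, attitude-control fault) = 0.235882/0.861315 ≈ 0.274.
— attitude-control fault explains away the evidence for ground-station outage.

Pr[ground-station outage | telemetry dropout] ≈ 0.586; Pr[ground-station outage | telemetry dropout, attitude-control fault] ≈ 0.274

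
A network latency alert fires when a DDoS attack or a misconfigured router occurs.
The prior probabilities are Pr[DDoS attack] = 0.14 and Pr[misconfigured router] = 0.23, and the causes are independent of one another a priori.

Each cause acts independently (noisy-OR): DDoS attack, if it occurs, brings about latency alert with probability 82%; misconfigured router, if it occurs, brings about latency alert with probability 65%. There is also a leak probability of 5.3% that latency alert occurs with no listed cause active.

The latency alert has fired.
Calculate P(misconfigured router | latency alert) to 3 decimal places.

Under noisy-OR, P(latency alert | causes) = 1 − (1−0.053)·∏(1−qᵢ) over the active causes.
For the numerator, keep only misconfigured router=true terms: 0.132239 + 0.030279 = 0.162518
Denominator P(latency alert): 0.053·0.86·0.77 + 0.66855·0.86·0.23 + 0.82954·0.14·0.77 + 0.940339·0.14·0.23 = 0.287039
Posterior = 0.162518 / 0.287039 ≈ 0.566

P(misconfigured router | latency alert) ≈ 0.566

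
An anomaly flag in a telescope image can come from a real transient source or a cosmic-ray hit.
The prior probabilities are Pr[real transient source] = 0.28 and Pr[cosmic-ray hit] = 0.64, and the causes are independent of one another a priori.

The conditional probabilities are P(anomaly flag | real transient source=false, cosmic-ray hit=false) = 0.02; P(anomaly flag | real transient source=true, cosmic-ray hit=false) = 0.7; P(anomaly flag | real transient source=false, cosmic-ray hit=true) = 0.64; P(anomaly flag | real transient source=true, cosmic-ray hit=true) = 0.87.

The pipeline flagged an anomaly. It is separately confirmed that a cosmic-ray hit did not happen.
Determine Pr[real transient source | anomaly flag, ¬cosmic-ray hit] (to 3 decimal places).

Enumerate both values of real transient source and weight by the priors:
  P(anomaly flag | ¬cosmic-ray hit) = 0.02*0.72 + 0.7*0.28
        = 0.014400 + 0.196000 = 0.210400
Keeping only the real transient source-present terms gives 0.196000, so
  P(real transient source | anomaly flag, ¬cosmic-ray hit) = 0.196000 / 0.210400 ≈ 0.932

Pr[real transient source | anomaly flag, ¬cosmic-ray hit] ≈ 0.932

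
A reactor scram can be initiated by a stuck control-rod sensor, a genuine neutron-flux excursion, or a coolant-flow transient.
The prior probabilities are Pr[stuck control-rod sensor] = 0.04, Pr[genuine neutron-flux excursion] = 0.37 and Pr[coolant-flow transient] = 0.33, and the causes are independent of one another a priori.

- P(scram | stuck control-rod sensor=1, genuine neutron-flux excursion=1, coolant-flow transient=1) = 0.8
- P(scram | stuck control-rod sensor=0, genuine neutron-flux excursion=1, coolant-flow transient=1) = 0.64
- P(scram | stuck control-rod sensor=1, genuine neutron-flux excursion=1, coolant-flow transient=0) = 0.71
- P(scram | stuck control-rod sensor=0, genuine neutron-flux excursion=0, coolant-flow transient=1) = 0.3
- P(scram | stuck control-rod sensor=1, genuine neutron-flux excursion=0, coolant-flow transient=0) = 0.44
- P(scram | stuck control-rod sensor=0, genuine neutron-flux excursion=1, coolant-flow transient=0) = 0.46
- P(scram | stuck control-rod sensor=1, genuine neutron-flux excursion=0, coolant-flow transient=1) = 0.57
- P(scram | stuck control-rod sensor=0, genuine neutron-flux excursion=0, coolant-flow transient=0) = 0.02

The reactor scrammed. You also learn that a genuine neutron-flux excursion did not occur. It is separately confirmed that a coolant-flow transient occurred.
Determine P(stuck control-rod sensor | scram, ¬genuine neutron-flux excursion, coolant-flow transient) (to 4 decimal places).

P(stuck control-rod sensor | scram, ¬genuine neutron-flux excursion, coolant-flow transient) ≈ 0.0734

P(scram | ¬genuine neutron-flux excursion, coolant-flow transient) = 0.3·0.96 + 0.57·0.04 = 0.288000 + 0.022800 = 0.310800
Of this, 0.022800 comes from 0.57·0.04 (the stuck control-rod sensor=true cases).
Hence the posterior is 0.022800/0.310800 ≈ 0.0734.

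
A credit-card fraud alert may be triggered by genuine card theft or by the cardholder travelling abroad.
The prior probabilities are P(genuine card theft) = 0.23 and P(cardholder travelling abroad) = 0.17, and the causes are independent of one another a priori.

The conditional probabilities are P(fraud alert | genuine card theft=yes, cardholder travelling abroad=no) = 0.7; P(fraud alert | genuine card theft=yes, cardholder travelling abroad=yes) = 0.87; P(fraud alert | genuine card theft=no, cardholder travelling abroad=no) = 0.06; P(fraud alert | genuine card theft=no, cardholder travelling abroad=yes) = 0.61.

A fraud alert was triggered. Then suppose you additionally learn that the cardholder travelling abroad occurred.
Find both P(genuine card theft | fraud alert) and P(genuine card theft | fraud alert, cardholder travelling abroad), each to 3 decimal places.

Numerator (weight on configurations with genuine card theft): 0.133630 + 0.034017 = 0.167647
Normalizer over all consistent configurations: 0.06·0.77·0.83 + 0.61·0.77·0.17 + 0.7·0.23·0.83 + 0.87·0.23·0.17 = 0.285842
Posterior = 0.167647 / 0.285842 ≈ 0.587

Now condition on the additional information:
By total probability over both values of genuine card theft:
  P(fraud alert | cardholder travelling abroad) = 0.61*0.77 + 0.87*0.23
        = 0.469700 + 0.200100 = 0.669800
The terms with genuine card theft present sum to 0.200100, so
  P(genuine card theft | fraud alert, cardholder travelling abroad) = 0.200100 / 0.669800 ≈ 0.299

P(genuine card theft | fraud alert) ≈ 0.587; P(genuine card theft | fraud alert, cardholder travelling abroad) ≈ 0.299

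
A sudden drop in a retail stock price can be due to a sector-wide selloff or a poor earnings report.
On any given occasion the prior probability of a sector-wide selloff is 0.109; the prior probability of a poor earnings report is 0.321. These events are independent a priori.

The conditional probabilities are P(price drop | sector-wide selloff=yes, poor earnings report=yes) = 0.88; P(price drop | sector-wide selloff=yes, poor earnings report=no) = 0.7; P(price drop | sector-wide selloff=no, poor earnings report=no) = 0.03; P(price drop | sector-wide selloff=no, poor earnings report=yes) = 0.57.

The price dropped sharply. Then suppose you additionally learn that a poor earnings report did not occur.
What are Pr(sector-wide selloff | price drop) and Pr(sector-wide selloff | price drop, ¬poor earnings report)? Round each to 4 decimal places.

Pr(sector-wide selloff | price drop) ≈ 0.3131; Pr(sector-wide selloff | price drop, ¬poor earnings report) ≈ 0.7406

P(price drop) = 0.03·0.891·0.679 + 0.57·0.891·0.321 + 0.7·0.109·0.679 + 0.88·0.109·0.321 = 0.018150 + 0.163026 + 0.051808 + 0.030790 = 0.263774
Of this, 0.082598 comes from 0.051808 + 0.030790 (the sector-wide selloff=true cases).
Hence the posterior is 0.082598/0.263774 ≈ 0.3131.

Now condition on the additional information:
Weight on sector-wide selloff=true, given the evidence: 0.7*0.109 = 0.076300
Normalizer over all consistent configurations: 0.03*0.891 + 0.7*0.109 = 0.103030
Posterior = 0.076300 / 0.103030 ≈ 0.7406
With poor earnings report excluded, sector-wide selloff must carry more of the explanatory weight for the price drop.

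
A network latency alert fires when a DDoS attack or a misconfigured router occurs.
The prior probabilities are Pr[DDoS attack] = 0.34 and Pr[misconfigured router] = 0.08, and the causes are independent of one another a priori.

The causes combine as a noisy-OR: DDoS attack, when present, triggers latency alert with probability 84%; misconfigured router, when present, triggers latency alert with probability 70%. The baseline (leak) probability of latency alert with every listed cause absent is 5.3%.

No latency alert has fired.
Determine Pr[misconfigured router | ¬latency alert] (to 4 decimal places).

Under noisy-OR, P(latency alert | causes) = 1 − (1−0.053)·∏(1−qᵢ) over the active causes.
By total probability over the 4 (DDoS attack, misconfigured router) configurations:
  P(¬latency alert) = 0.947×0.66×0.92 + 0.2841×0.66×0.08 + 0.15152×0.34×0.92 + 0.045456×0.34×0.08
        = 0.575018 + 0.015000 + 0.047395 + 0.001236 = 0.638649
Configurations with misconfigured router contribute 0.016236, so
  P(misconfigured router | ¬latency alert) = 0.016236 / 0.638649 ≈ 0.0254

Pr[misconfigured router | ¬latency alert] ≈ 0.0254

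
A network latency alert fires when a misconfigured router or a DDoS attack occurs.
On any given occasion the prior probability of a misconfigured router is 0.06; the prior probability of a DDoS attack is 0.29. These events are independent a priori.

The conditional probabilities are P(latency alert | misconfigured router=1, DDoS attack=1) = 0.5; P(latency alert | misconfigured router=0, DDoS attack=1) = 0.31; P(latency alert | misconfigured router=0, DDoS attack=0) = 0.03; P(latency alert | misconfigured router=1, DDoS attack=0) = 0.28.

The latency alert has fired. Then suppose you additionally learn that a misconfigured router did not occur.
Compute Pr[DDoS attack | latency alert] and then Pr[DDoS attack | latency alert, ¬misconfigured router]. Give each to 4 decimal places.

Pr[DDoS attack | latency alert] ≈ 0.7447; Pr[DDoS attack | latency alert, ¬misconfigured router] ≈ 0.8085

P(latency alert) = 0.03*0.94*0.71 + 0.31*0.94*0.29 + 0.28*0.06*0.71 + 0.5*0.06*0.29 = 0.020022 + 0.084506 + 0.011928 + 0.008700 = 0.125156
The DDoS attack-present share is 0.084506 + 0.008700 = 0.093206.
So P(DDoS attack | latency alert) = 0.093206/0.125156 ≈ 0.7447.

With the extra evidence:
P(latency alert | ¬misconfigured router) = 0.03·0.71 + 0.31·0.29 = 0.021300 + 0.089900 = 0.111200
The DDoS attack-present share is 0.31·0.29 = 0.089900.
Hence the posterior is 0.089900/0.111200 ≈ 0.8085.
With misconfigured router excluded, DDoS attack must carry more of the explanatory weight for the latency alert.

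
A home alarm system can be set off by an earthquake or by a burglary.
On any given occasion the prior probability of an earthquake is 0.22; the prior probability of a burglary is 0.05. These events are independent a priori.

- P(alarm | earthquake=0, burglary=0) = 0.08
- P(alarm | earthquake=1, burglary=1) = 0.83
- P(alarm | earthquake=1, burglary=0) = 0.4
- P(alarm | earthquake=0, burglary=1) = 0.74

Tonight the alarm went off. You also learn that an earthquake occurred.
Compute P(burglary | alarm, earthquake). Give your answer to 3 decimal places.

P(burglary | alarm, earthquake) ≈ 0.098

For the numerator, keep only burglary=true terms: 0.83*0.05 = 0.041500
The normalizing constant is 0.4*0.95 + 0.83*0.05 = 0.421500
P(burglary | alarm, earthquake) = 0.041500/0.421500 ≈ 0.098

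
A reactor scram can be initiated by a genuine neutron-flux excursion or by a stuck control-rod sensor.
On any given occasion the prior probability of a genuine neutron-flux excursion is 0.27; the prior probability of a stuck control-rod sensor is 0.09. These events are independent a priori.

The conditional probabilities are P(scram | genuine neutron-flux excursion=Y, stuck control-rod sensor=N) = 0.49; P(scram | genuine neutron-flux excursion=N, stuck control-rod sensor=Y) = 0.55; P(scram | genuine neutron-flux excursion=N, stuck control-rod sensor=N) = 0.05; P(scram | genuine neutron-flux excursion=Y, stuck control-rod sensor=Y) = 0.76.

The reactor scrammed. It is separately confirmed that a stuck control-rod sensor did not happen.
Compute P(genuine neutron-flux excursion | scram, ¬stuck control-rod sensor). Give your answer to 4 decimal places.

P(genuine neutron-flux excursion | scram, ¬stuck control-rod sensor) ≈ 0.7838

Numerator (weight on configurations with genuine neutron-flux excursion): 0.49·0.27 = 0.132300
The normalizing constant is 0.05·0.73 + 0.49·0.27 = 0.168800
P(genuine neutron-flux excursion | scram, ¬stuck control-rod sensor) = 0.132300/0.168800 ≈ 0.7838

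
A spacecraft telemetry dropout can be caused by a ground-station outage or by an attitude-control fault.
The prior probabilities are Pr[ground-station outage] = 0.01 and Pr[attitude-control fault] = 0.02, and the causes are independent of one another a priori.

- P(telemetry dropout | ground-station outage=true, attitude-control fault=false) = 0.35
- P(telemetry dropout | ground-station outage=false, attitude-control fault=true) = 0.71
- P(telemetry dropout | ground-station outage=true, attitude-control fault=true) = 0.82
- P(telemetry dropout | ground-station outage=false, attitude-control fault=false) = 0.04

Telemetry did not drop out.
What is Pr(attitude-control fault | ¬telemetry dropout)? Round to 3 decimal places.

P(¬telemetry dropout) = 0.96*0.99*0.98 + 0.29*0.99*0.02 + 0.65*0.01*0.98 + 0.18*0.01*0.02 = 0.931392 + 0.005742 + 0.006370 + 0.000036 = 0.943540
The attitude-control fault-present share is 0.005742 + 0.000036 = 0.005778.
P(attitude-control fault | ¬telemetry dropout) = 0.005778 / 0.943540 ≈ 0.006

Pr(attitude-control fault | ¬telemetry dropout) ≈ 0.006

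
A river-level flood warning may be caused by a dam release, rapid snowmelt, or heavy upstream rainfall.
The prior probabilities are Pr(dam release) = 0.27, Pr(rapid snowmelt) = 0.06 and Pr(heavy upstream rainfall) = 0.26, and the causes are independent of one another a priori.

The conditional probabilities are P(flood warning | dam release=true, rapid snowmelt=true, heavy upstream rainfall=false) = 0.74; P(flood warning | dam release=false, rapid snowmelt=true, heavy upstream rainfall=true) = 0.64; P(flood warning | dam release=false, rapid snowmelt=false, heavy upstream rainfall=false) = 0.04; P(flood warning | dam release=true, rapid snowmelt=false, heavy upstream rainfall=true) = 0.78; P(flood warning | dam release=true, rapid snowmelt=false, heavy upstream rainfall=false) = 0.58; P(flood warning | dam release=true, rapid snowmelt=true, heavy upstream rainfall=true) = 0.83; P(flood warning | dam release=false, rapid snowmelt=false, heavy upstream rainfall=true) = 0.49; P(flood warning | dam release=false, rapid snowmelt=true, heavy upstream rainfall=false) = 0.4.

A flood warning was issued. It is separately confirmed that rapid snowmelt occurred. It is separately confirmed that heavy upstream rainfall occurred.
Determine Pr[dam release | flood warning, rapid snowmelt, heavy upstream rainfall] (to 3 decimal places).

Pr[dam release | flood warning, rapid snowmelt, heavy upstream rainfall] ≈ 0.324

Sum P(flood warning|·) weighted by the priors over both values of dam release:
  P(flood warning | rapid snowmelt, heavy upstream rainfall) = 0.64×0.73 + 0.83×0.27
        = 0.467200 + 0.224100 = 0.691300
Configurations with dam release contribute 0.224100, so
  P(dam release | flood warning, rapid snowmelt, heavy upstream rainfall) = 0.224100 / 0.691300 ≈ 0.324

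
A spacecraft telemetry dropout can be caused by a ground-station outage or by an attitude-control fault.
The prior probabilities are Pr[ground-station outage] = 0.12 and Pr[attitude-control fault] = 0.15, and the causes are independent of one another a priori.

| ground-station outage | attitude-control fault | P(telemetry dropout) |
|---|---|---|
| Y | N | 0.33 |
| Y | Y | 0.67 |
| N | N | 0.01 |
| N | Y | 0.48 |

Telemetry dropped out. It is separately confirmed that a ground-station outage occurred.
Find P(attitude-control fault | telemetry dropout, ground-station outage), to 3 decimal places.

P(attitude-control fault | telemetry dropout, ground-station outage) ≈ 0.264

Weight on attitude-control fault=true, given the evidence: 0.67*0.15 = 0.100500
The normalizing constant is 0.33*0.85 + 0.67*0.15 = 0.381000
P(attitude-control fault | telemetry dropout, ground-station outage) = 0.100500/0.381000 ≈ 0.264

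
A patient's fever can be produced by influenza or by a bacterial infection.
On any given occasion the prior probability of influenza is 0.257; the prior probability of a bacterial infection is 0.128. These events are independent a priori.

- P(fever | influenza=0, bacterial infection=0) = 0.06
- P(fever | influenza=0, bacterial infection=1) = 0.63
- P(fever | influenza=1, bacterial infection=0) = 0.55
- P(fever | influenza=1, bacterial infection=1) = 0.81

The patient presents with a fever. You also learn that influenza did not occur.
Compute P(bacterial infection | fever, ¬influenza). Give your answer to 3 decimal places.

P(fever | ¬influenza) = 0.06×0.872 + 0.63×0.128 = 0.052320 + 0.080640 = 0.132960
Of this, 0.080640 comes from 0.63×0.128 (the bacterial infection=true cases).
P(bacterial infection | fever, ¬influenza) = 0.080640 / 0.132960 ≈ 0.606

P(bacterial infection | fever, ¬influenza) ≈ 0.606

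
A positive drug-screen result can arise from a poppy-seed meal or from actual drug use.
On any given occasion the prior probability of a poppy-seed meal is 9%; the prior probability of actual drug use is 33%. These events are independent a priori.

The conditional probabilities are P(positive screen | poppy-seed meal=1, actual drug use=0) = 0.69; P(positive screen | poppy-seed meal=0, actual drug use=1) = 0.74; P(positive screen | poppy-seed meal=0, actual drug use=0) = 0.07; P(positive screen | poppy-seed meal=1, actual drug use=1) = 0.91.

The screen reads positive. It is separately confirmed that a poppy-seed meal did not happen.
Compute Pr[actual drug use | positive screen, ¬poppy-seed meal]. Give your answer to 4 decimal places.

Pr[actual drug use | positive screen, ¬poppy-seed meal] ≈ 0.8389

For the numerator, keep only actual drug use=true terms: 0.74·0.33 = 0.244200
The normalizing constant is 0.07·0.67 + 0.74·0.33 = 0.291100
Posterior = 0.244200 / 0.291100 ≈ 0.8389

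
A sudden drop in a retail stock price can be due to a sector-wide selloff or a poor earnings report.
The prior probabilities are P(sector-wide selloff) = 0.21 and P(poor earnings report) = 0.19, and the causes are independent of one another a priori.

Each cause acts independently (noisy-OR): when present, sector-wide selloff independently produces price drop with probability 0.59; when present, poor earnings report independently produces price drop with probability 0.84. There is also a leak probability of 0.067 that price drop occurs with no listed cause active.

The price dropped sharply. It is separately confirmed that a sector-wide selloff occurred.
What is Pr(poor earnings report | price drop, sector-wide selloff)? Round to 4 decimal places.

Pr(poor earnings report | price drop, sector-wide selloff) ≈ 0.2629

Under noisy-OR, P(price drop | causes) = 1 − (1−0.067)·∏(1−qᵢ) over the active causes.
P(price drop | sector-wide selloff) = 0.61747·0.81 + 0.938795·0.19 = 0.500151 + 0.178371 = 0.678522
The poor earnings report-present share is 0.938795·0.19 = 0.178371.
P(poor earnings report | price drop, sector-wide selloff) = 0.178371 / 0.678522 ≈ 0.2629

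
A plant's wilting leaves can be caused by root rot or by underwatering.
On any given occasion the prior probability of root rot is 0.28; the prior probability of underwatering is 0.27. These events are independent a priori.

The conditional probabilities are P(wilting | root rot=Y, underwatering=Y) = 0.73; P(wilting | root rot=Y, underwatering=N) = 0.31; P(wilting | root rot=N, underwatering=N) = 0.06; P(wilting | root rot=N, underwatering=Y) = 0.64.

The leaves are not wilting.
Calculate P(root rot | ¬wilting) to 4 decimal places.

For the numerator, keep only root rot=true terms: 0.141036 + 0.020412 = 0.161448
The normalizing constant is 0.94*0.72*0.73 + 0.36*0.72*0.27 + 0.69*0.28*0.73 + 0.27*0.28*0.27 = 0.725496
P(root rot | ¬wilting) = 0.161448/0.725496 ≈ 0.2225

P(root rot | ¬wilting) ≈ 0.2225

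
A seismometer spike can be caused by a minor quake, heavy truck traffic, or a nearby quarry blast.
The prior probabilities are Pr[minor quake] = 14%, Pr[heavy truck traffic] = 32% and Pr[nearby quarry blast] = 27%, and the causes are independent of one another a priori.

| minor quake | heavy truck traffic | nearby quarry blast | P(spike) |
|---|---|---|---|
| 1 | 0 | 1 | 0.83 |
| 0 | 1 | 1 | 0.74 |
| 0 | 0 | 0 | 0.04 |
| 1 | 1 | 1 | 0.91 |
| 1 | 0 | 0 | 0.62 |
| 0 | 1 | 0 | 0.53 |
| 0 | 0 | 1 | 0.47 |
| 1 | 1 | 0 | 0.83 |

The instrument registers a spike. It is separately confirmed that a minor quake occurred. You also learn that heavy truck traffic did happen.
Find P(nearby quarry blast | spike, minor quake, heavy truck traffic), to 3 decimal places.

P(nearby quarry blast | spike, minor quake, heavy truck traffic) ≈ 0.289

Numerator (weight on configurations with nearby quarry blast): 0.91·0.27 = 0.245700
Normalizer over all consistent configurations: 0.83·0.73 + 0.91·0.27 = 0.851600
P(nearby quarry blast | spike, minor quake, heavy truck traffic) = 0.245700/0.851600 ≈ 0.289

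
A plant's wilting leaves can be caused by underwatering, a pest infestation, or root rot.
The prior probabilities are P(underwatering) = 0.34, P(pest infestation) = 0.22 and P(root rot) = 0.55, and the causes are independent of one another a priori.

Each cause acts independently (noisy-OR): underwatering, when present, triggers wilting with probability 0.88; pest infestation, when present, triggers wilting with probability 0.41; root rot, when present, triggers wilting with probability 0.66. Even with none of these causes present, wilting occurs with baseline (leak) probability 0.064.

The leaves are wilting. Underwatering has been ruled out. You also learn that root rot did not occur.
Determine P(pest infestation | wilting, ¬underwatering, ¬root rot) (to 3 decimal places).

Under noisy-OR, P(wilting | causes) = 1 − (1−0.064)·∏(1−qᵢ) over the active causes.
By total probability over both values of pest infestation:
  P(wilting | ¬underwatering, ¬root rot) = 0.064*0.78 + 0.44776*0.22
        = 0.049920 + 0.098507 = 0.148427
The terms with pest infestation present sum to 0.098507, so
  P(pest infestation | wilting, ¬underwatering, ¬root rot) = 0.098507 / 0.148427 ≈ 0.664

P(pest infestation | wilting, ¬underwatering, ¬root rot) ≈ 0.664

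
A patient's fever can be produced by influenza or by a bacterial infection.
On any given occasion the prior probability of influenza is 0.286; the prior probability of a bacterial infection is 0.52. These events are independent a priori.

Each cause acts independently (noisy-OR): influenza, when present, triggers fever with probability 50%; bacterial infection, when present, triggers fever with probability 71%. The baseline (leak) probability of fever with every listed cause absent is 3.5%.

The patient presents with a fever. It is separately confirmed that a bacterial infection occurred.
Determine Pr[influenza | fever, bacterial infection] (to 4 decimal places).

Pr[influenza | fever, bacterial infection] ≈ 0.3236

Under noisy-OR, P(fever | causes) = 1 − (1−0.035)·∏(1−qᵢ) over the active causes.
Enumerate both values of influenza and weight by the priors:
  P(fever | bacterial infection) = 0.72015·0.714 + 0.860075·0.286
        = 0.514187 + 0.245981 = 0.760168
The terms with influenza present sum to 0.245981, so
  P(influenza | fever, bacterial infection) = 0.245981 / 0.760168 ≈ 0.3236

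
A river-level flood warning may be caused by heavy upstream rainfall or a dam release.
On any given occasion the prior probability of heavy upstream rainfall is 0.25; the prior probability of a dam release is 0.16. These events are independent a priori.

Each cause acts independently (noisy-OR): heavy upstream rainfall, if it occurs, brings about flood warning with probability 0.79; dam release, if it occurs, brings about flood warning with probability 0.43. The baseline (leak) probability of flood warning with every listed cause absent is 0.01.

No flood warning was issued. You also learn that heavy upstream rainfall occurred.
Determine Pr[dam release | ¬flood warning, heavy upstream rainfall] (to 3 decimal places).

Pr[dam release | ¬flood warning, heavy upstream rainfall] ≈ 0.098

Under noisy-OR, P(flood warning | causes) = 1 − (1−0.01)·∏(1−qᵢ) over the active causes.
Numerator (weight on configurations with dam release): 0.118503*0.16 = 0.018960
Normalizer over all consistent configurations: 0.2079*0.84 + 0.118503*0.16 = 0.193596
Posterior = 0.018960 / 0.193596 ≈ 0.098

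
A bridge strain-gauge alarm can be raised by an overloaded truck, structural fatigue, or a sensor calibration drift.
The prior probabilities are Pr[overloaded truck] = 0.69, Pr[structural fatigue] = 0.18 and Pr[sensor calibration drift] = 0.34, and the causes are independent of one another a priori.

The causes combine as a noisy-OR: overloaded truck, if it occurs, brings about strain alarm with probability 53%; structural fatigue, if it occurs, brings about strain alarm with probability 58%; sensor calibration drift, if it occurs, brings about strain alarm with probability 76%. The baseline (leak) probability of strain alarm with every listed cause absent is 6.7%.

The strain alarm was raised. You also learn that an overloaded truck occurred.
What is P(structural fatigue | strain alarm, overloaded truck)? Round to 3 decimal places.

P(structural fatigue | strain alarm, overloaded truck) ≈ 0.219

Under noisy-OR, P(strain alarm | causes) = 1 − (1−0.067)·∏(1−qᵢ) over the active causes.
Enumerate the 4 (structural fatigue, sensor calibration drift) configurations and weight by the priors:
  P(strain alarm | overloaded truck) = 0.56149×0.82×0.66 + 0.894758×0.82×0.34 + 0.815826×0.18×0.66 + 0.955798×0.18×0.34
        = 0.303878 + 0.249459 + 0.096920 + 0.058495 = 0.708752
Keeping only the structural fatigue-present terms gives 0.155415, so
  P(structural fatigue | strain alarm, overloaded truck) = 0.155415 / 0.708752 ≈ 0.219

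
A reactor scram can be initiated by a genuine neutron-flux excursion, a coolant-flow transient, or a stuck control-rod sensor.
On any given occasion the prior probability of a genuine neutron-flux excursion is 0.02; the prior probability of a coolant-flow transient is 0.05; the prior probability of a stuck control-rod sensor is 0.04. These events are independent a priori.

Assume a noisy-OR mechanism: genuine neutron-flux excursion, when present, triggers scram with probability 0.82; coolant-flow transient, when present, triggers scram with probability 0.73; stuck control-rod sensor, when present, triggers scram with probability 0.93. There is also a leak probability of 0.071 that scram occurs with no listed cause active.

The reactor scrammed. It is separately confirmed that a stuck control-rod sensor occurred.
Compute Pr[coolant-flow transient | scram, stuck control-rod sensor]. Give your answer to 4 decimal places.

Pr[coolant-flow transient | scram, stuck control-rod sensor] ≈ 0.0524

Under noisy-OR, P(scram | causes) = 1 − (1−0.071)·∏(1−qᵢ) over the active causes.
Weight on coolant-flow transient=true, given the evidence: 0.048140 + 0.000997 = 0.049137
Normalizer over all consistent configurations: 0.93497*0.98*0.95 + 0.982442*0.98*0.05 + 0.988295*0.02*0.95 + 0.99684*0.02*0.05 = 0.938372
Posterior = 0.049137 / 0.938372 ≈ 0.0524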